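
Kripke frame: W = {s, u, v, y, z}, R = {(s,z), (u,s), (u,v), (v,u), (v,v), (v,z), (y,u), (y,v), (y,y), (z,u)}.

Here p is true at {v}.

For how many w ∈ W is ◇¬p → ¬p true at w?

s: ◇¬p is T, ¬p is T. ✓
u: ◇¬p is T, ¬p is T. ✓
v: ◇¬p is T, ¬p is F. ✗
y: ◇¬p is T, ¬p is T. ✓
z: ◇¬p is T, ¬p is T. ✓
Satisfying worlds: {s, u, y, z}.

4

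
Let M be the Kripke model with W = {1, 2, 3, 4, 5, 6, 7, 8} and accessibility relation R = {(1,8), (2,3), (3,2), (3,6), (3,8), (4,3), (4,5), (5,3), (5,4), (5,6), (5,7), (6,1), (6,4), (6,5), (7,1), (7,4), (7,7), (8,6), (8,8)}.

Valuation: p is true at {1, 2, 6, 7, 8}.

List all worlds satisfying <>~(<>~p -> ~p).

{3, 5, 7, 8}

1: successors {8}; ~(<>~p -> ~p) there: 8:F. ✗
2: successors {3}; ~(<>~p -> ~p) there: 3:F. ✗
3: successors {2, 6, 8}; ~(<>~p -> ~p) there: 2:T, 6:T, 8:F. ✓
4: successors {3, 5}; ~(<>~p -> ~p) there: 3:F, 5:F. ✗
5: successors {3, 4, 6, 7}; ~(<>~p -> ~p) there: 3:F, 4:F, 6:T, 7:T. ✓
6: successors {1, 4, 5}; ~(<>~p -> ~p) there: 1:F, 4:F, 5:F. ✗
7: successors {1, 4, 7}; ~(<>~p -> ~p) there: 1:F, 4:F, 7:T. ✓
8: successors {6, 8}; ~(<>~p -> ~p) there: 6:T, 8:F. ✓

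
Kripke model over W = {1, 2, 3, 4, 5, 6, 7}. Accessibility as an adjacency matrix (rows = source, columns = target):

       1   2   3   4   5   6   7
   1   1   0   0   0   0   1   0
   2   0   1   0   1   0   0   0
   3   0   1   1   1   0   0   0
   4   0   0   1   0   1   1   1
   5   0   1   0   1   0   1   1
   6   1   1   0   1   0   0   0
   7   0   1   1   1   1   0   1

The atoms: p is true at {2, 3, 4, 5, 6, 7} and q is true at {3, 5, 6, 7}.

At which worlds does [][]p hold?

{2, 3, 7}

1: successors {1, 6}; []p there: 1:F, 6:F. ✗
2: successors {2, 4}; []p there: 2:T, 4:T. ✓
3: successors {2, 3, 4}; []p there: 2:T, 3:T, 4:T. ✓
4: successors {3, 5, 6, 7}; []p there: 3:T, 5:T, 6:F, 7:T. ✗
5: successors {2, 4, 6, 7}; []p there: 2:T, 4:T, 6:F, 7:T. ✗
6: successors {1, 2, 4}; []p there: 1:F, 2:T, 4:T. ✗
7: successors {2, 3, 4, 5, 7}; []p there: 2:T, 3:T, 4:T, 5:T, 7:T. ✓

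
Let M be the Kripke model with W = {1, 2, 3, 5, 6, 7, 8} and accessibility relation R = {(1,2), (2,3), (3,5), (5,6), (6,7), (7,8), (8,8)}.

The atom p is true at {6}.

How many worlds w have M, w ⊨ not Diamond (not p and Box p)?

1: Diamond (not p and Box p) is F. ✓
2: Diamond (not p and Box p) is F. ✓
3: Diamond (not p and Box p) is T. ✗
5: Diamond (not p and Box p) is F. ✓
6: Diamond (not p and Box p) is F. ✓
7: Diamond (not p and Box p) is F. ✓
8: Diamond (not p and Box p) is F. ✓
Satisfying worlds: {1, 2, 5, 6, 7, 8}.

6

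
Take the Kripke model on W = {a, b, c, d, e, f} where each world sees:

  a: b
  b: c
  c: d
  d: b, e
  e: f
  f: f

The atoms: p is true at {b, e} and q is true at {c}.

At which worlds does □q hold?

{b}

a: successors {b}; q there: b:F. ✗
b: successors {c}; q there: c:T. ✓
c: successors {d}; q there: d:F. ✗
d: successors {b, e}; q there: b:F, e:F. ✗
e: successors {f}; q there: f:F. ✗
f: successors {f}; q there: f:F. ✗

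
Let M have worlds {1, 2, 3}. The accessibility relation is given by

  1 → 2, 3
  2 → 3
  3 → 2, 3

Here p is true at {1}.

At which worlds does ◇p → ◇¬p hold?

1: ◇p is F, ◇¬p is T. ✓
2: ◇p is F, ◇¬p is T. ✓
3: ◇p is F, ◇¬p is T. ✓

{1, 2, 3}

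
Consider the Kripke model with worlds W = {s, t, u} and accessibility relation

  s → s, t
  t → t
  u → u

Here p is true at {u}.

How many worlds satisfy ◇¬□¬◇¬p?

s: successors {s, t}; ¬□¬◇¬p there: s:T, t:T. ✓
t: successors {t}; ¬□¬◇¬p there: t:T. ✓
u: successors {u}; ¬□¬◇¬p there: u:F. ✗
Satisfying worlds: {s, t}.

2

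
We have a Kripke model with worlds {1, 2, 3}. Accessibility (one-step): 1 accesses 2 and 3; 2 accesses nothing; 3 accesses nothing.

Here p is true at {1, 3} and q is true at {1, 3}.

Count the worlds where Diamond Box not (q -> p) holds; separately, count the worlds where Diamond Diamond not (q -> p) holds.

For Diamond Box not (q -> p):
1: successors {2, 3}; Box not (q -> p) there: 2:T, 3:T. ✓
2: no successors, so Diamond Box not (q -> p) fails. ✗
3: no successors, so Diamond Box not (q -> p) fails. ✗
— 1 world.
For Diamond Diamond not (q -> p):
1: successors {2, 3}; Diamond not (q -> p) there: 2:F, 3:F. ✗
2: no successors, so Diamond Diamond not (q -> p) fails. ✗
3: no successors, so Diamond Diamond not (q -> p) fails. ✗
— 0 worlds.

1 and 0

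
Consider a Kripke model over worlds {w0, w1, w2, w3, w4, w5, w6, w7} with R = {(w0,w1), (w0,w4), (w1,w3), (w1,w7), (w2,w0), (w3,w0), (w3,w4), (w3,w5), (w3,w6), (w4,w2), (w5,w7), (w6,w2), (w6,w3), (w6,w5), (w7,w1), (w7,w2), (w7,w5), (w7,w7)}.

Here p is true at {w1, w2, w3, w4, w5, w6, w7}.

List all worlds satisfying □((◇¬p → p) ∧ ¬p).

w0: successors {w1, w4}; (◇¬p → p) ∧ ¬p there: w1:F, w4:F. ✗
w1: successors {w3, w7}; (◇¬p → p) ∧ ¬p there: w3:F, w7:F. ✗
w2: successors {w0}; (◇¬p → p) ∧ ¬p there: w0:T. ✓
w3: successors {w0, w4, w5, w6}; (◇¬p → p) ∧ ¬p there: w0:T, w4:F, w5:F, w6:F. ✗
w4: successors {w2}; (◇¬p → p) ∧ ¬p there: w2:F. ✗
w5: successors {w7}; (◇¬p → p) ∧ ¬p there: w7:F. ✗
w6: successors {w2, w3, w5}; (◇¬p → p) ∧ ¬p there: w2:F, w3:F, w5:F. ✗
w7: successors {w1, w2, w5, w7}; (◇¬p → p) ∧ ¬p there: w1:F, w2:F, w5:F, w7:F. ✗

{w2}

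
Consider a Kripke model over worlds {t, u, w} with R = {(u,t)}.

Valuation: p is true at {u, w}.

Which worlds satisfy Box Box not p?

{t, u, w}

t: no successors, so Box Box not p holds vacuously. ✓
u: successors {t}; Box not p there: t:T. ✓
w: no successors, so Box Box not p holds vacuously. ✓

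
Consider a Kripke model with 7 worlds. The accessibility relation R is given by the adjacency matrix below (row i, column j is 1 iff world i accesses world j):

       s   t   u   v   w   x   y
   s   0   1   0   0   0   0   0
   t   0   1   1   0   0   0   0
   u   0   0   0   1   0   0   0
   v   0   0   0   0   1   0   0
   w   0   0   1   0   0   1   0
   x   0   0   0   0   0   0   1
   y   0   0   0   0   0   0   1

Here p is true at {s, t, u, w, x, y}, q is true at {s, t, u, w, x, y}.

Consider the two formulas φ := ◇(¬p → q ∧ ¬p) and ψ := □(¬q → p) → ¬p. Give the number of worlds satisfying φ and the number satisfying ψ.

6 and 2

For ◇(¬p → q ∧ ¬p):
s: successors {t}; ¬p → q ∧ ¬p there: t:T. ✓
t: successors {t, u}; ¬p → q ∧ ¬p there: t:T, u:T. ✓
u: successors {v}; ¬p → q ∧ ¬p there: v:F. ✗
v: successors {w}; ¬p → q ∧ ¬p there: w:T. ✓
w: successors {u, x}; ¬p → q ∧ ¬p there: u:T, x:T. ✓
x: successors {y}; ¬p → q ∧ ¬p there: y:T. ✓
y: successors {y}; ¬p → q ∧ ¬p there: y:T. ✓
— 6 worlds.
For □(¬q → p) → ¬p:
s: □(¬q → p) is T, ¬p is F. ✗
t: □(¬q → p) is T, ¬p is F. ✗
u: □(¬q → p) is F, ¬p is F. ✓
v: □(¬q → p) is T, ¬p is T. ✓
w: □(¬q → p) is T, ¬p is F. ✗
x: □(¬q → p) is T, ¬p is F. ✗
y: □(¬q → p) is T, ¬p is F. ✗
— 2 worlds.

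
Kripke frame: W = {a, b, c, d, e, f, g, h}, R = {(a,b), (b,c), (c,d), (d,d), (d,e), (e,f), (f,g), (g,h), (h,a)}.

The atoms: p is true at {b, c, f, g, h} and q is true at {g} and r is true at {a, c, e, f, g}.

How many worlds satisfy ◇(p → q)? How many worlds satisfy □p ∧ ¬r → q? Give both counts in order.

4 and 7

For ◇(p → q):
a: successors {b}; p → q there: b:F. ✗
b: successors {c}; p → q there: c:F. ✗
c: successors {d}; p → q there: d:T. ✓
d: successors {d, e}; p → q there: d:T, e:T. ✓
e: successors {f}; p → q there: f:F. ✗
f: successors {g}; p → q there: g:T. ✓
g: successors {h}; p → q there: h:F. ✗
h: successors {a}; p → q there: a:T. ✓
— 4 worlds.
For □p ∧ ¬r → q:
a: □p ∧ ¬r is F, q is F. ✓
b: □p ∧ ¬r is T, q is F. ✗
c: □p ∧ ¬r is F, q is F. ✓
d: □p ∧ ¬r is F, q is F. ✓
e: □p ∧ ¬r is F, q is F. ✓
f: □p ∧ ¬r is F, q is F. ✓
g: □p ∧ ¬r is F, q is T. ✓
h: □p ∧ ¬r is F, q is F. ✓
— 7 worlds.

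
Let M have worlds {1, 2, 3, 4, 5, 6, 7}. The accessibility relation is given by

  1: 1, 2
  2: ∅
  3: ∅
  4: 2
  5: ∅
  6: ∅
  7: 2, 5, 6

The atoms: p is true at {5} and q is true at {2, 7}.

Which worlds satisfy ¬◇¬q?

1: ◇¬q is T. ✗
2: ◇¬q is F. ✓
3: ◇¬q is F. ✓
4: ◇¬q is F. ✓
5: ◇¬q is F. ✓
6: ◇¬q is F. ✓
7: ◇¬q is T. ✗

{2, 3, 4, 5, 6}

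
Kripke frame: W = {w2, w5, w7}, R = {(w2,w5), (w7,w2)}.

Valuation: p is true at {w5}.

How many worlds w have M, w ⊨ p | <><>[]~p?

w2: p is F, <><>[]~p is F. ✗
w5: p is T, <><>[]~p is F. ✓
w7: p is F, <><>[]~p is T. ✓
Satisfying worlds: {w5, w7}.

2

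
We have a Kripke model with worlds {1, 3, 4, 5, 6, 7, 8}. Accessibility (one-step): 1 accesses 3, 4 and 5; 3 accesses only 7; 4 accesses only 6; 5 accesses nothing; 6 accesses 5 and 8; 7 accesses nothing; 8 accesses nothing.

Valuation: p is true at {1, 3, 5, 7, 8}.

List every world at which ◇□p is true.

{1, 3, 4, 6}

1: successors {3, 4, 5}; □p there: 3:T, 4:F, 5:T. ✓
3: successors {7}; □p there: 7:T. ✓
4: successors {6}; □p there: 6:T. ✓
5: no successors, so ◇□p fails. ✗
6: successors {5, 8}; □p there: 5:T, 8:T. ✓
7: no successors, so ◇□p fails. ✗
8: no successors, so ◇□p fails. ✗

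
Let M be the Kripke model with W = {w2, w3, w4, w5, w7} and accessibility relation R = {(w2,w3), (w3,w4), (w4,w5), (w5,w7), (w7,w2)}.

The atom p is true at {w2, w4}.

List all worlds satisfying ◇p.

{w3, w7}

w2: successors {w3}; p there: w3:F. ✗
w3: successors {w4}; p there: w4:T. ✓
w4: successors {w5}; p there: w5:F. ✗
w5: successors {w7}; p there: w7:F. ✗
w7: successors {w2}; p there: w2:T. ✓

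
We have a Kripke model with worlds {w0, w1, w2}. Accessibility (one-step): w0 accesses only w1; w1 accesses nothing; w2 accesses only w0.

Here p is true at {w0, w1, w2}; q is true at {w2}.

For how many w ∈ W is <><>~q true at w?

w0: successors {w1}; <>~q there: w1:F. ✗
w1: no successors, so <><>~q fails. ✗
w2: successors {w0}; <>~q there: w0:T. ✓
Satisfying worlds: {w2}.

1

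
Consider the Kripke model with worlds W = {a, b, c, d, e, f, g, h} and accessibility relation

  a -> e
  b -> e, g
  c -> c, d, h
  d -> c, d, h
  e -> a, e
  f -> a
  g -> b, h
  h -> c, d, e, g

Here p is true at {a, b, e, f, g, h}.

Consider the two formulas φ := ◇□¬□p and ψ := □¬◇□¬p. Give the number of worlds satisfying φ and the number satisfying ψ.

For ◇□¬□p:
a: successors {e}; □¬□p there: e:F. ✗
b: successors {e, g}; □¬□p there: e:F, g:F. ✗
c: successors {c, d, h}; □¬□p there: c:T, d:T, h:F. ✓
d: successors {c, d, h}; □¬□p there: c:T, d:T, h:F. ✓
e: successors {a, e}; □¬□p there: a:F, e:F. ✗
f: successors {a}; □¬□p there: a:F. ✗
g: successors {b, h}; □¬□p there: b:F, h:F. ✗
h: successors {c, d, e, g}; □¬□p there: c:T, d:T, e:F, g:F. ✓
— 3 worlds.
For □¬◇□¬p:
a: successors {e}; ¬◇□¬p there: e:T. ✓
b: successors {e, g}; ¬◇□¬p there: e:T, g:T. ✓
c: successors {c, d, h}; ¬◇□¬p there: c:T, d:T, h:T. ✓
d: successors {c, d, h}; ¬◇□¬p there: c:T, d:T, h:T. ✓
e: successors {a, e}; ¬◇□¬p there: a:T, e:T. ✓
f: successors {a}; ¬◇□¬p there: a:T. ✓
g: successors {b, h}; ¬◇□¬p there: b:T, h:T. ✓
h: successors {c, d, e, g}; ¬◇□¬p there: c:T, d:T, e:T, g:T. ✓
— 8 worlds.

3 and 8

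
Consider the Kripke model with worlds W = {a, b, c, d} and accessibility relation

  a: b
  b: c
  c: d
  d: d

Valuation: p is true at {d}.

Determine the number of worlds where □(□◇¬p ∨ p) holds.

2

a: successors {b}; □◇¬p ∨ p there: b:F. ✗
b: successors {c}; □◇¬p ∨ p there: c:F. ✗
c: successors {d}; □◇¬p ∨ p there: d:T. ✓
d: successors {d}; □◇¬p ∨ p there: d:T. ✓
Satisfying worlds: {c, d}.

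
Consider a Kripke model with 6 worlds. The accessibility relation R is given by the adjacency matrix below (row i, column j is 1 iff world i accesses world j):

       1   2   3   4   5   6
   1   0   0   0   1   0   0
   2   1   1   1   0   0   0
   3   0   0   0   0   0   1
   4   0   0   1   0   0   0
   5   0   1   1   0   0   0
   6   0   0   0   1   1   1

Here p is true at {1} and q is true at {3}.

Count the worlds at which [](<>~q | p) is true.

1: successors {4}; <>~q | p there: 4:F. ✗
2: successors {1, 2, 3}; <>~q | p there: 1:T, 2:T, 3:T. ✓
3: successors {6}; <>~q | p there: 6:T. ✓
4: successors {3}; <>~q | p there: 3:T. ✓
5: successors {2, 3}; <>~q | p there: 2:T, 3:T. ✓
6: successors {4, 5, 6}; <>~q | p there: 4:F, 5:T, 6:T. ✗
Satisfying worlds: {2, 3, 4, 5}.

4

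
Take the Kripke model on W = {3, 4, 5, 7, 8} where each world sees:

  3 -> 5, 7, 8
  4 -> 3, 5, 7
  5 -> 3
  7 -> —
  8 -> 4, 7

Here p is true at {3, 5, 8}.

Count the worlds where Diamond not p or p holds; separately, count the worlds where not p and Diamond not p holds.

4 and 1

For Diamond not p or p:
3: Diamond not p is T, p is T. ✓
4: Diamond not p is T, p is F. ✓
5: Diamond not p is F, p is T. ✓
7: Diamond not p is F, p is F. ✗
8: Diamond not p is T, p is T. ✓
— 4 worlds.
For not p and Diamond not p:
3: not p is F, Diamond not p is T. ✗
4: not p is T, Diamond not p is T. ✓
5: not p is F, Diamond not p is F. ✗
7: not p is T, Diamond not p is F. ✗
8: not p is F, Diamond not p is T. ✗
— 1 world.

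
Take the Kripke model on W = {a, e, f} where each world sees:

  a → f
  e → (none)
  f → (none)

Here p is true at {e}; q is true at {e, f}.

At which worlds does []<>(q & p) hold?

{e, f}

a: successors {f}; <>(q & p) there: f:F. ✗
e: no successors, so []<>(q & p) holds vacuously. ✓
f: no successors, so []<>(q & p) holds vacuously. ✓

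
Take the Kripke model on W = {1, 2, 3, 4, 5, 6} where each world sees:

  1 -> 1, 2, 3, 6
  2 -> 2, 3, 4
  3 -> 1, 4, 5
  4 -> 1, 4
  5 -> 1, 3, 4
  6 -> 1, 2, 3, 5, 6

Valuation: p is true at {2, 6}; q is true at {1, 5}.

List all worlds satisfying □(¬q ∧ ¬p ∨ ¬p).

{3, 4, 5}

1: successors {1, 2, 3, 6}; ¬q ∧ ¬p ∨ ¬p there: 1:T, 2:F, 3:T, 6:F. ✗
2: successors {2, 3, 4}; ¬q ∧ ¬p ∨ ¬p there: 2:F, 3:T, 4:T. ✗
3: successors {1, 4, 5}; ¬q ∧ ¬p ∨ ¬p there: 1:T, 4:T, 5:T. ✓
4: successors {1, 4}; ¬q ∧ ¬p ∨ ¬p there: 1:T, 4:T. ✓
5: successors {1, 3, 4}; ¬q ∧ ¬p ∨ ¬p there: 1:T, 3:T, 4:T. ✓
6: successors {1, 2, 3, 5, 6}; ¬q ∧ ¬p ∨ ¬p there: 1:T, 2:F, 3:T, 5:T, 6:F. ✗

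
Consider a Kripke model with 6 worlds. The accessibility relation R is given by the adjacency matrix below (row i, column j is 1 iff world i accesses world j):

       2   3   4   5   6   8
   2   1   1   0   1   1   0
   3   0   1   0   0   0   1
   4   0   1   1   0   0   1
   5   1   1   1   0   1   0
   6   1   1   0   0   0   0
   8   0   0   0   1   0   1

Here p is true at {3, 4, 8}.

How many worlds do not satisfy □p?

4

2: successors {2, 3, 5, 6}; p there: 2:F, 3:T, 5:F, 6:F. ✗
3: successors {3, 8}; p there: 3:T, 8:T. ✓
4: successors {3, 4, 8}; p there: 3:T, 4:T, 8:T. ✓
5: successors {2, 3, 4, 6}; p there: 2:F, 3:T, 4:T, 6:F. ✗
6: successors {2, 3}; p there: 2:F, 3:T. ✗
8: successors {5, 8}; p there: 5:F, 8:T. ✗
Satisfying worlds: {3, 4}.
So □p fails at the other 4 worlds.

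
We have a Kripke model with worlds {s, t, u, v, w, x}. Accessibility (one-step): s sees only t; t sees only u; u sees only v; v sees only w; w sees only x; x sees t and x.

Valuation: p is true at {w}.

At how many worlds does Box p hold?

1

s: successors {t}; p there: t:F. ✗
t: successors {u}; p there: u:F. ✗
u: successors {v}; p there: v:F. ✗
v: successors {w}; p there: w:T. ✓
w: successors {x}; p there: x:F. ✗
x: successors {t, x}; p there: t:F, x:F. ✗
Satisfying worlds: {v}.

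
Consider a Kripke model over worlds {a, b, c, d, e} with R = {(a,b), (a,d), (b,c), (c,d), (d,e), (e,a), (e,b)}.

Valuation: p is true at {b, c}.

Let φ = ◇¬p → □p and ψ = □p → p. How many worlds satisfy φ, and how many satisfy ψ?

1 and 5

For ◇¬p → □p:
a: ◇¬p is T, □p is F. ✗
b: ◇¬p is F, □p is T. ✓
c: ◇¬p is T, □p is F. ✗
d: ◇¬p is T, □p is F. ✗
e: ◇¬p is T, □p is F. ✗
— 1 world.
For □p → p:
a: □p is F, p is F. ✓
b: □p is T, p is T. ✓
c: □p is F, p is T. ✓
d: □p is F, p is F. ✓
e: □p is F, p is F. ✓
— 5 worlds.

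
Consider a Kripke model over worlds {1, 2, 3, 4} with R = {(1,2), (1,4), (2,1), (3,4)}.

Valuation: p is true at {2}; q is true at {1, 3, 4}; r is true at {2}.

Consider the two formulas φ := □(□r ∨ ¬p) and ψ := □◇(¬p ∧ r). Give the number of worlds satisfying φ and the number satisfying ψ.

For □(□r ∨ ¬p):
1: successors {2, 4}; □r ∨ ¬p there: 2:F, 4:T. ✗
2: successors {1}; □r ∨ ¬p there: 1:T. ✓
3: successors {4}; □r ∨ ¬p there: 4:T. ✓
4: no successors, so □(□r ∨ ¬p) holds vacuously. ✓
— 3 worlds.
For □◇(¬p ∧ r):
1: successors {2, 4}; ◇(¬p ∧ r) there: 2:F, 4:F. ✗
2: successors {1}; ◇(¬p ∧ r) there: 1:F. ✗
3: successors {4}; ◇(¬p ∧ r) there: 4:F. ✗
4: no successors, so □◇(¬p ∧ r) holds vacuously. ✓
— 1 world.

3 and 1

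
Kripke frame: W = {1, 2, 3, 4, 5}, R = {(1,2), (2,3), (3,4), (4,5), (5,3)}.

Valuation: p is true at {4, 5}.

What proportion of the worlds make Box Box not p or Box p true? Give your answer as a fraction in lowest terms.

3/5

1: Box Box not p is T, Box p is F. ✓
2: Box Box not p is F, Box p is F. ✗
3: Box Box not p is F, Box p is T. ✓
4: Box Box not p is T, Box p is T. ✓
5: Box Box not p is F, Box p is F. ✗
That's 3 of 5 worlds, so 3/5.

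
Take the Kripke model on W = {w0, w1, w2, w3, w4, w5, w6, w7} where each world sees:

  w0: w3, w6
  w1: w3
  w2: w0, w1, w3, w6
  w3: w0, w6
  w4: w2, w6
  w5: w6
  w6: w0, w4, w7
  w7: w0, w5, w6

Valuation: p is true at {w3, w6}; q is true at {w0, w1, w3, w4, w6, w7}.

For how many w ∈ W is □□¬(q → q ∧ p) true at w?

w0: successors {w3, w6}; □¬(q → q ∧ p) there: w3:F, w6:T. ✗
w1: successors {w3}; □¬(q → q ∧ p) there: w3:F. ✗
w2: successors {w0, w1, w3, w6}; □¬(q → q ∧ p) there: w0:F, w1:F, w3:F, w6:T. ✗
w3: successors {w0, w6}; □¬(q → q ∧ p) there: w0:F, w6:T. ✗
w4: successors {w2, w6}; □¬(q → q ∧ p) there: w2:F, w6:T. ✗
w5: successors {w6}; □¬(q → q ∧ p) there: w6:T. ✓
w6: successors {w0, w4, w7}; □¬(q → q ∧ p) there: w0:F, w4:F, w7:F. ✗
w7: successors {w0, w5, w6}; □¬(q → q ∧ p) there: w0:F, w5:F, w6:T. ✗
Satisfying worlds: {w5}.

1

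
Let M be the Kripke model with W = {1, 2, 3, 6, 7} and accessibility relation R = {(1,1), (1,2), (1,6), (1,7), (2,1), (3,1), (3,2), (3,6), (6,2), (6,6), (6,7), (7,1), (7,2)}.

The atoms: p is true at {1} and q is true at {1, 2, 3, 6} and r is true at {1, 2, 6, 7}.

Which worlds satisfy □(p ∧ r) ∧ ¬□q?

∅

1: □(p ∧ r) is F, ¬□q is T. ✗
2: □(p ∧ r) is T, ¬□q is F. ✗
3: □(p ∧ r) is F, ¬□q is F. ✗
6: □(p ∧ r) is F, ¬□q is T. ✗
7: □(p ∧ r) is F, ¬□q is F. ✗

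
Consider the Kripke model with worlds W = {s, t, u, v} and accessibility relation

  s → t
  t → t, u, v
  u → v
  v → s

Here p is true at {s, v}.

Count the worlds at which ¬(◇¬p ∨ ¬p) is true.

s: ◇¬p ∨ ¬p is T. ✗
t: ◇¬p ∨ ¬p is T. ✗
u: ◇¬p ∨ ¬p is T. ✗
v: ◇¬p ∨ ¬p is F. ✓
Satisfying worlds: {v}.

1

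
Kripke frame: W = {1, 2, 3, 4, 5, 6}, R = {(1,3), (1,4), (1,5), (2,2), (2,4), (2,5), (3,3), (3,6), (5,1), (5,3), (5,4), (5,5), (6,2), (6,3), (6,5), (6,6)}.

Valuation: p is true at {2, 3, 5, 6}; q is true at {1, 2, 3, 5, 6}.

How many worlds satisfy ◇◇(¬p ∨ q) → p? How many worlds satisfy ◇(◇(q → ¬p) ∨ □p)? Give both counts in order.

For ◇◇(¬p ∨ q) → p:
1: ◇◇(¬p ∨ q) is T, p is F. ✗
2: ◇◇(¬p ∨ q) is T, p is T. ✓
3: ◇◇(¬p ∨ q) is T, p is T. ✓
4: ◇◇(¬p ∨ q) is F, p is F. ✓
5: ◇◇(¬p ∨ q) is T, p is T. ✓
6: ◇◇(¬p ∨ q) is T, p is T. ✓
— 5 worlds.
For ◇(◇(q → ¬p) ∨ □p):
1: successors {3, 4, 5}; ◇(q → ¬p) ∨ □p there: 3:T, 4:T, 5:T. ✓
2: successors {2, 4, 5}; ◇(q → ¬p) ∨ □p there: 2:T, 4:T, 5:T. ✓
3: successors {3, 6}; ◇(q → ¬p) ∨ □p there: 3:T, 6:T. ✓
4: no successors, so ◇(◇(q → ¬p) ∨ □p) fails. ✗
5: successors {1, 3, 4, 5}; ◇(q → ¬p) ∨ □p there: 1:T, 3:T, 4:T, 5:T. ✓
6: successors {2, 3, 5, 6}; ◇(q → ¬p) ∨ □p there: 2:T, 3:T, 5:T, 6:T. ✓
— 5 worlds.

5 and 5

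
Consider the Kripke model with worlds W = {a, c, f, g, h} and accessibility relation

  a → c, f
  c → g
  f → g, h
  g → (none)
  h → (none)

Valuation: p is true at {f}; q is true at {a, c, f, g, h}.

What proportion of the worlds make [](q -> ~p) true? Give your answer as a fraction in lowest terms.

a: successors {c, f}; q -> ~p there: c:T, f:F. ✗
c: successors {g}; q -> ~p there: g:T. ✓
f: successors {g, h}; q -> ~p there: g:T, h:T. ✓
g: no successors, so [](q -> ~p) holds vacuously. ✓
h: no successors, so [](q -> ~p) holds vacuously. ✓
That's 4 of 5 worlds, so 4/5.

4/5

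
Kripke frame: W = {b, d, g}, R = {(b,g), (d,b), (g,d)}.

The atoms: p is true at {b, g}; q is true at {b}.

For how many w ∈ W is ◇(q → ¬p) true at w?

2

b: successors {g}; q → ¬p there: g:T. ✓
d: successors {b}; q → ¬p there: b:F. ✗
g: successors {d}; q → ¬p there: d:T. ✓
Satisfying worlds: {b, g}.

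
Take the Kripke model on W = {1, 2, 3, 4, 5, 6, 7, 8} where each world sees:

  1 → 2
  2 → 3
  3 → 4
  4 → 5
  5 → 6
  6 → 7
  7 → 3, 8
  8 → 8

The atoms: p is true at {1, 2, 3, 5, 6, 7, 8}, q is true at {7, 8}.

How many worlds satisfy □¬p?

1: successors {2}; ¬p there: 2:F. ✗
2: successors {3}; ¬p there: 3:F. ✗
3: successors {4}; ¬p there: 4:T. ✓
4: successors {5}; ¬p there: 5:F. ✗
5: successors {6}; ¬p there: 6:F. ✗
6: successors {7}; ¬p there: 7:F. ✗
7: successors {3, 8}; ¬p there: 3:F, 8:F. ✗
8: successors {8}; ¬p there: 8:F. ✗
Satisfying worlds: {3}.

1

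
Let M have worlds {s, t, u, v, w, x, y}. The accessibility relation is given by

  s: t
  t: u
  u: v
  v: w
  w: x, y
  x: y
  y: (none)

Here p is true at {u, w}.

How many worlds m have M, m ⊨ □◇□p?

3

s: successors {t}; ◇□p there: t:F. ✗
t: successors {u}; ◇□p there: u:T. ✓
u: successors {v}; ◇□p there: v:F. ✗
v: successors {w}; ◇□p there: w:T. ✓
w: successors {x, y}; ◇□p there: x:T, y:F. ✗
x: successors {y}; ◇□p there: y:F. ✗
y: no successors, so □◇□p holds vacuously. ✓
Satisfying worlds: {t, v, y}.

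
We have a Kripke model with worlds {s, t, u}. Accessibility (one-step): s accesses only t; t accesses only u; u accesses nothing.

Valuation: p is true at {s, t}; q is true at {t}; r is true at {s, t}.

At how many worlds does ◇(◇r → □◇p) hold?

s: successors {t}; ◇r → □◇p there: t:T. ✓
t: successors {u}; ◇r → □◇p there: u:T. ✓
u: no successors, so ◇(◇r → □◇p) fails. ✗
Satisfying worlds: {s, t}.

2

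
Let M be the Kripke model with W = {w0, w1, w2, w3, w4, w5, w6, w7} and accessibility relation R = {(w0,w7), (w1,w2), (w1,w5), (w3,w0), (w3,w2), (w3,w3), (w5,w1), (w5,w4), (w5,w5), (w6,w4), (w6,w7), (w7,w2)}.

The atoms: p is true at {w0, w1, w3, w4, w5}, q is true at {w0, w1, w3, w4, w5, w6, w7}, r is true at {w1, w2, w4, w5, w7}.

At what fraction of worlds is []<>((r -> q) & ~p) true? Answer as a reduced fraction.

w0: successors {w7}; <>((r -> q) & ~p) there: w7:F. ✗
w1: successors {w2, w5}; <>((r -> q) & ~p) there: w2:F, w5:F. ✗
w2: no successors, so []<>((r -> q) & ~p) holds vacuously. ✓
w3: successors {w0, w2, w3}; <>((r -> q) & ~p) there: w0:T, w2:F, w3:F. ✗
w4: no successors, so []<>((r -> q) & ~p) holds vacuously. ✓
w5: successors {w1, w4, w5}; <>((r -> q) & ~p) there: w1:F, w4:F, w5:F. ✗
w6: successors {w4, w7}; <>((r -> q) & ~p) there: w4:F, w7:F. ✗
w7: successors {w2}; <>((r -> q) & ~p) there: w2:F. ✗
That's 2 of 8 worlds, so 2/8 = 1/4.

1/4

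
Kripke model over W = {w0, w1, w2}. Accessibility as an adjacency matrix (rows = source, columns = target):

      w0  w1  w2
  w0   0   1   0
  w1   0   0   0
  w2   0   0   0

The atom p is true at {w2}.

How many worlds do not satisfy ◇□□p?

w0: successors {w1}; □□p there: w1:T. ✓
w1: no successors, so ◇□□p fails. ✗
w2: no successors, so ◇□□p fails. ✗
Satisfying worlds: {w0}.
So ◇□□p fails at the other 2 worlds.

2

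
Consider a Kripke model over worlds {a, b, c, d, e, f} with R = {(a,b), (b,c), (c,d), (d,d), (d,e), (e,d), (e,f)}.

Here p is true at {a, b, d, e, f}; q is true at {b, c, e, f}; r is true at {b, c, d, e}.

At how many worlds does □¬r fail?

a: successors {b}; ¬r there: b:F. ✗
b: successors {c}; ¬r there: c:F. ✗
c: successors {d}; ¬r there: d:F. ✗
d: successors {d, e}; ¬r there: d:F, e:F. ✗
e: successors {d, f}; ¬r there: d:F, f:T. ✗
f: no successors, so □¬r holds vacuously. ✓
Satisfying worlds: {f}.
So □¬r fails at the other 5 worlds.

5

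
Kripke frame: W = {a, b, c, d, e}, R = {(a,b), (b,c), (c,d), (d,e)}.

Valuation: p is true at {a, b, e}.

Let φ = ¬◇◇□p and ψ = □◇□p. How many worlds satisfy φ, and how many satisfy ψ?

For ¬◇◇□p:
a: ◇◇□p is F. ✓
b: ◇◇□p is T. ✗
c: ◇◇□p is T. ✗
d: ◇◇□p is F. ✓
e: ◇◇□p is F. ✓
— 3 worlds.
For □◇□p:
a: successors {b}; ◇□p there: b:F. ✗
b: successors {c}; ◇□p there: c:T. ✓
c: successors {d}; ◇□p there: d:T. ✓
d: successors {e}; ◇□p there: e:F. ✗
e: no successors, so □◇□p holds vacuously. ✓
— 3 worlds.

3 and 3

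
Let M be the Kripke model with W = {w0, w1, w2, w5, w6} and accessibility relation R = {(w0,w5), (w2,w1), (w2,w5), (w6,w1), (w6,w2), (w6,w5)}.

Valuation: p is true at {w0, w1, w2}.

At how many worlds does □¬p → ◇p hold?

w0: □¬p is T, ◇p is F. ✗
w1: □¬p is T, ◇p is F. ✗
w2: □¬p is F, ◇p is T. ✓
w5: □¬p is T, ◇p is F. ✗
w6: □¬p is F, ◇p is T. ✓
Satisfying worlds: {w2, w6}.

2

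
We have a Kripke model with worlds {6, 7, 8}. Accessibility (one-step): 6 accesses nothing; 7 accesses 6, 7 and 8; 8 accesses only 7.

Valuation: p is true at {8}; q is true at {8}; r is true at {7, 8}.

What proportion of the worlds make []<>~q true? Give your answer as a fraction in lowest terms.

2/3

6: no successors, so []<>~q holds vacuously. ✓
7: successors {6, 7, 8}; <>~q there: 6:F, 7:T, 8:T. ✗
8: successors {7}; <>~q there: 7:T. ✓
That's 2 of 3 worlds, so 2/3.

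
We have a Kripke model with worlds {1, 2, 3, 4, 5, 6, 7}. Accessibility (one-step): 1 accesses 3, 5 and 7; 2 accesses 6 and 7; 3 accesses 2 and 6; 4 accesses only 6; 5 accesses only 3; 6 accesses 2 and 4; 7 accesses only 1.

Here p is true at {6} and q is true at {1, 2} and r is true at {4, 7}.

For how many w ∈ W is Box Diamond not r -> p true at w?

1: Box Diamond not r is T, p is F. ✗
2: Box Diamond not r is T, p is F. ✗
3: Box Diamond not r is T, p is F. ✗
4: Box Diamond not r is T, p is F. ✗
5: Box Diamond not r is T, p is F. ✗
6: Box Diamond not r is T, p is T. ✓
7: Box Diamond not r is T, p is F. ✗
Satisfying worlds: {6}.

1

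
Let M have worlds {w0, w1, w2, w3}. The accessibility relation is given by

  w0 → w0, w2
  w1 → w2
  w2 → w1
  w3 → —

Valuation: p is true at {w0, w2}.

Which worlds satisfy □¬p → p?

w0: □¬p is F, p is T. ✓
w1: □¬p is F, p is F. ✓
w2: □¬p is T, p is T. ✓
w3: □¬p is T, p is F. ✗

{w0, w1, w2}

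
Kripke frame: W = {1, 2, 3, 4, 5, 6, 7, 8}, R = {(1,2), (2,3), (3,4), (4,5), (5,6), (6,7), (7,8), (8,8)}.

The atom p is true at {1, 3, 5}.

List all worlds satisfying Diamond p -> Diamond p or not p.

{1, 2, 3, 4, 5, 6, 7, 8}

1: Diamond p is F, Diamond p or not p is F. ✓
2: Diamond p is T, Diamond p or not p is T. ✓
3: Diamond p is F, Diamond p or not p is F. ✓
4: Diamond p is T, Diamond p or not p is T. ✓
5: Diamond p is F, Diamond p or not p is F. ✓
6: Diamond p is F, Diamond p or not p is T. ✓
7: Diamond p is F, Diamond p or not p is T. ✓
8: Diamond p is F, Diamond p or not p is T. ✓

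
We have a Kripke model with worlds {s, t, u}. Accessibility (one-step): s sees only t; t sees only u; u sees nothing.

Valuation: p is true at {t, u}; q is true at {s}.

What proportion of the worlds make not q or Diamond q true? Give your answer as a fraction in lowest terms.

2/3

s: not q is F, Diamond q is F. ✗
t: not q is T, Diamond q is F. ✓
u: not q is T, Diamond q is F. ✓
That's 2 of 3 worlds, so 2/3.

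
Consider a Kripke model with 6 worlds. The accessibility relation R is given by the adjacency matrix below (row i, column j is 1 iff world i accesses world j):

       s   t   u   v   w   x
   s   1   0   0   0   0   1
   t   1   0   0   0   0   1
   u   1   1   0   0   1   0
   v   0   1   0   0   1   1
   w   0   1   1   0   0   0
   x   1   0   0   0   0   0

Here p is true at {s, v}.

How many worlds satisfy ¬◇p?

2

s: ◇p is T. ✗
t: ◇p is T. ✗
u: ◇p is T. ✗
v: ◇p is F. ✓
w: ◇p is F. ✓
x: ◇p is T. ✗
Satisfying worlds: {v, w}.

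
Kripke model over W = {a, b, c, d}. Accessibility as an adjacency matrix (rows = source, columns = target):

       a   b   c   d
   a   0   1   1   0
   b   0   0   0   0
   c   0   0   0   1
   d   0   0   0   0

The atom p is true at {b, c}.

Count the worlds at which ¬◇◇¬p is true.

3

a: ◇◇¬p is T. ✗
b: ◇◇¬p is F. ✓
c: ◇◇¬p is F. ✓
d: ◇◇¬p is F. ✓
Satisfying worlds: {b, c, d}.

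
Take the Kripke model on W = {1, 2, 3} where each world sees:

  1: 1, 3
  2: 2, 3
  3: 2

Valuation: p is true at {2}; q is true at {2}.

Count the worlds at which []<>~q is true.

1: successors {1, 3}; <>~q there: 1:T, 3:F. ✗
2: successors {2, 3}; <>~q there: 2:T, 3:F. ✗
3: successors {2}; <>~q there: 2:T. ✓
Satisfying worlds: {3}.

1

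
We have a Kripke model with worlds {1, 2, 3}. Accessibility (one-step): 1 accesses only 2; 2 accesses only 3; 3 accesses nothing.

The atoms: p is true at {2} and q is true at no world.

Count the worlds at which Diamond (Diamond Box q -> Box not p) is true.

1: successors {2}; Diamond Box q -> Box not p there: 2:T. ✓
2: successors {3}; Diamond Box q -> Box not p there: 3:T. ✓
3: no successors, so Diamond (Diamond Box q -> Box not p) fails. ✗
Satisfying worlds: {1, 2}.

2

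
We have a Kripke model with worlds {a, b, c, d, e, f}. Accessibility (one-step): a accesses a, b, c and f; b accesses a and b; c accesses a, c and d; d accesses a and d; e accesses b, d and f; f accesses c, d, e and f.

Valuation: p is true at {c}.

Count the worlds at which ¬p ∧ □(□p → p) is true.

a: ¬p is T, □(□p → p) is T. ✓
b: ¬p is T, □(□p → p) is T. ✓
c: ¬p is F, □(□p → p) is T. ✗
d: ¬p is T, □(□p → p) is T. ✓
e: ¬p is T, □(□p → p) is T. ✓
f: ¬p is T, □(□p → p) is T. ✓
Satisfying worlds: {a, b, d, e, f}.

5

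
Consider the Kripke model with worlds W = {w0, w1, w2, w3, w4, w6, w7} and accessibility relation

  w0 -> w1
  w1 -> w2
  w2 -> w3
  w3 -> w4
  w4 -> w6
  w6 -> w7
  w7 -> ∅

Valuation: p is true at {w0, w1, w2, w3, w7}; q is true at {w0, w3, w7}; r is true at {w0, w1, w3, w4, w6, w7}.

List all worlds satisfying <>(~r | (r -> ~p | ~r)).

{w1, w3, w4}

w0: successors {w1}; ~r | (r -> ~p | ~r) there: w1:F. ✗
w1: successors {w2}; ~r | (r -> ~p | ~r) there: w2:T. ✓
w2: successors {w3}; ~r | (r -> ~p | ~r) there: w3:F. ✗
w3: successors {w4}; ~r | (r -> ~p | ~r) there: w4:T. ✓
w4: successors {w6}; ~r | (r -> ~p | ~r) there: w6:T. ✓
w6: successors {w7}; ~r | (r -> ~p | ~r) there: w7:F. ✗
w7: no successors, so <>(~r | (r -> ~p | ~r)) fails. ✗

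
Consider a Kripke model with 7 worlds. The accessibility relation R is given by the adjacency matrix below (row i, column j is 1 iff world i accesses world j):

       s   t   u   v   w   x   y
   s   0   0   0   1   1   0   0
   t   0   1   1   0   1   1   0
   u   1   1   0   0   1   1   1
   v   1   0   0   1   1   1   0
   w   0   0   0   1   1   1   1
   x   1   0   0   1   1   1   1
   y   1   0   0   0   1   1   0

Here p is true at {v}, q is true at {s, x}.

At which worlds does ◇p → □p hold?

s: ◇p is T, □p is F. ✗
t: ◇p is F, □p is F. ✓
u: ◇p is F, □p is F. ✓
v: ◇p is T, □p is F. ✗
w: ◇p is T, □p is F. ✗
x: ◇p is T, □p is F. ✗
y: ◇p is F, □p is F. ✓

{t, u, y}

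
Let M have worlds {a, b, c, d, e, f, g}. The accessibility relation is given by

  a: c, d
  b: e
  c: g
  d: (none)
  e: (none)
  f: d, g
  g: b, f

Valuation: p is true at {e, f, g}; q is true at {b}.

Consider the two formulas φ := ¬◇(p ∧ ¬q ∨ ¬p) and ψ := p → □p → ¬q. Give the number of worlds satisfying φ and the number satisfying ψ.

2 and 7

For ¬◇(p ∧ ¬q ∨ ¬p):
a: ◇(p ∧ ¬q ∨ ¬p) is T. ✗
b: ◇(p ∧ ¬q ∨ ¬p) is T. ✗
c: ◇(p ∧ ¬q ∨ ¬p) is T. ✗
d: ◇(p ∧ ¬q ∨ ¬p) is F. ✓
e: ◇(p ∧ ¬q ∨ ¬p) is F. ✓
f: ◇(p ∧ ¬q ∨ ¬p) is T. ✗
g: ◇(p ∧ ¬q ∨ ¬p) is T. ✗
— 2 worlds.
For p → □p → ¬q:
a: p is F, □p → ¬q is T. ✓
b: p is F, □p → ¬q is F. ✓
c: p is F, □p → ¬q is T. ✓
d: p is F, □p → ¬q is T. ✓
e: p is T, □p → ¬q is T. ✓
f: p is T, □p → ¬q is T. ✓
g: p is T, □p → ¬q is T. ✓
— 7 worlds.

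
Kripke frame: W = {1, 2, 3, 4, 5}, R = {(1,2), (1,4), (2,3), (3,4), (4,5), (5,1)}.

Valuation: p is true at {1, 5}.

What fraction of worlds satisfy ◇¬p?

1: successors {2, 4}; ¬p there: 2:T, 4:T. ✓
2: successors {3}; ¬p there: 3:T. ✓
3: successors {4}; ¬p there: 4:T. ✓
4: successors {5}; ¬p there: 5:F. ✗
5: successors {1}; ¬p there: 1:F. ✗
That's 3 of 5 worlds, so 3/5.

3/5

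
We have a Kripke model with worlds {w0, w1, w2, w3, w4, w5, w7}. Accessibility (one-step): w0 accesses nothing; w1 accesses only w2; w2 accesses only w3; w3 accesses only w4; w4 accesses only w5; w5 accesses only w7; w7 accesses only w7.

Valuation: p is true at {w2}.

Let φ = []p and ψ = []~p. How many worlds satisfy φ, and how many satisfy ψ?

2 and 6

For []p:
w0: no successors, so []p holds vacuously. ✓
w1: successors {w2}; p there: w2:T. ✓
w2: successors {w3}; p there: w3:F. ✗
w3: successors {w4}; p there: w4:F. ✗
w4: successors {w5}; p there: w5:F. ✗
w5: successors {w7}; p there: w7:F. ✗
w7: successors {w7}; p there: w7:F. ✗
— 2 worlds.
For []~p:
w0: no successors, so []~p holds vacuously. ✓
w1: successors {w2}; ~p there: w2:F. ✗
w2: successors {w3}; ~p there: w3:T. ✓
w3: successors {w4}; ~p there: w4:T. ✓
w4: successors {w5}; ~p there: w5:T. ✓
w5: successors {w7}; ~p there: w7:T. ✓
w7: successors {w7}; ~p there: w7:T. ✓
— 6 worlds.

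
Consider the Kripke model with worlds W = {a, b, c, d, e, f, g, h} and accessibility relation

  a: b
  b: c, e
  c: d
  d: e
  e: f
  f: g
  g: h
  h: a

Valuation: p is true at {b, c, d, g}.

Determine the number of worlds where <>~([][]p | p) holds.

a: successors {b}; ~([][]p | p) there: b:F. ✗
b: successors {c, e}; ~([][]p | p) there: c:F, e:F. ✗
c: successors {d}; ~([][]p | p) there: d:F. ✗
d: successors {e}; ~([][]p | p) there: e:F. ✗
e: successors {f}; ~([][]p | p) there: f:T. ✓
f: successors {g}; ~([][]p | p) there: g:F. ✗
g: successors {h}; ~([][]p | p) there: h:F. ✗
h: successors {a}; ~([][]p | p) there: a:T. ✓
Satisfying worlds: {e, h}.

2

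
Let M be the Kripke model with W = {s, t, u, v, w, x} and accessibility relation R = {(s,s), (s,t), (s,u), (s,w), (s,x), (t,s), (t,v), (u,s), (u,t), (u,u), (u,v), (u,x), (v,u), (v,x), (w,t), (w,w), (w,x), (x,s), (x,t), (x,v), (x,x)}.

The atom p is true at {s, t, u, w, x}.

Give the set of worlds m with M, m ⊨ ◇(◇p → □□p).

s: successors {s, t, u, w, x}; ◇p → □□p there: s:F, t:T, u:F, w:F, x:F. ✓
t: successors {s, v}; ◇p → □□p there: s:F, v:F. ✗
u: successors {s, t, u, v, x}; ◇p → □□p there: s:F, t:T, u:F, v:F, x:F. ✓
v: successors {u, x}; ◇p → □□p there: u:F, x:F. ✗
w: successors {t, w, x}; ◇p → □□p there: t:T, w:F, x:F. ✓
x: successors {s, t, v, x}; ◇p → □□p there: s:F, t:T, v:F, x:F. ✓

{s, u, w, x}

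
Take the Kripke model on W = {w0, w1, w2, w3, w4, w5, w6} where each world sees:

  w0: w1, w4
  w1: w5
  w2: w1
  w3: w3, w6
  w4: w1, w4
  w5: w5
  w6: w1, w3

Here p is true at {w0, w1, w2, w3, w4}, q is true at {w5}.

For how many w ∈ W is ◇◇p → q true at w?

3

w0: ◇◇p is T, q is F. ✗
w1: ◇◇p is F, q is F. ✓
w2: ◇◇p is F, q is F. ✓
w3: ◇◇p is T, q is F. ✗
w4: ◇◇p is T, q is F. ✗
w5: ◇◇p is F, q is T. ✓
w6: ◇◇p is T, q is F. ✗
Satisfying worlds: {w1, w2, w5}.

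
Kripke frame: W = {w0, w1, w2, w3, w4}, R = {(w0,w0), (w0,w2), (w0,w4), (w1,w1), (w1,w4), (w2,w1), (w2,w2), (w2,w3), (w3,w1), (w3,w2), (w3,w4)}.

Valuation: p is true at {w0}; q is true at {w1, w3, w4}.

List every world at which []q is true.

{w1, w4}

w0: successors {w0, w2, w4}; q there: w0:F, w2:F, w4:T. ✗
w1: successors {w1, w4}; q there: w1:T, w4:T. ✓
w2: successors {w1, w2, w3}; q there: w1:T, w2:F, w3:T. ✗
w3: successors {w1, w2, w4}; q there: w1:T, w2:F, w4:T. ✗
w4: no successors, so []q holds vacuously. ✓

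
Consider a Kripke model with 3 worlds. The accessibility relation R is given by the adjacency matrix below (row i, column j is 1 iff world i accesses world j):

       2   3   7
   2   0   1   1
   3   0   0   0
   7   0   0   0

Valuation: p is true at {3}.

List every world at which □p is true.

2: successors {3, 7}; p there: 3:T, 7:F. ✗
3: no successors, so □p holds vacuously. ✓
7: no successors, so □p holds vacuously. ✓

{3, 7}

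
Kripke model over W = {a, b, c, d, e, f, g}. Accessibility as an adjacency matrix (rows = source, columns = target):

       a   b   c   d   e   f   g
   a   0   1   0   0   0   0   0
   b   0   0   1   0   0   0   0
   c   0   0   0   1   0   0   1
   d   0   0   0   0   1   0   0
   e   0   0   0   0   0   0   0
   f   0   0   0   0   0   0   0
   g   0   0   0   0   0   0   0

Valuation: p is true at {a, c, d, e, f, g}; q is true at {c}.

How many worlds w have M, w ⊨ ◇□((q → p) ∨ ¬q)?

4

a: successors {b}; □((q → p) ∨ ¬q) there: b:T. ✓
b: successors {c}; □((q → p) ∨ ¬q) there: c:T. ✓
c: successors {d, g}; □((q → p) ∨ ¬q) there: d:T, g:T. ✓
d: successors {e}; □((q → p) ∨ ¬q) there: e:T. ✓
e: no successors, so ◇□((q → p) ∨ ¬q) fails. ✗
f: no successors, so ◇□((q → p) ∨ ¬q) fails. ✗
g: no successors, so ◇□((q → p) ∨ ¬q) fails. ✗
Satisfying worlds: {a, b, c, d}.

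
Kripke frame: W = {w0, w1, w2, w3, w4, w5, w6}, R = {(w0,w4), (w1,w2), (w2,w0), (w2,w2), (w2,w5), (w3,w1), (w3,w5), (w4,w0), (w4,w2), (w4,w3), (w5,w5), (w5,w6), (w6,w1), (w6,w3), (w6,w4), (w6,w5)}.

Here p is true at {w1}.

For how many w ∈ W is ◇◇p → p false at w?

w0: ◇◇p is F, p is F. ✓
w1: ◇◇p is F, p is T. ✓
w2: ◇◇p is F, p is F. ✓
w3: ◇◇p is F, p is F. ✓
w4: ◇◇p is T, p is F. ✗
w5: ◇◇p is T, p is F. ✗
w6: ◇◇p is T, p is F. ✗
Satisfying worlds: {w0, w1, w2, w3}.
So ◇◇p → p fails at the other 3 worlds.

3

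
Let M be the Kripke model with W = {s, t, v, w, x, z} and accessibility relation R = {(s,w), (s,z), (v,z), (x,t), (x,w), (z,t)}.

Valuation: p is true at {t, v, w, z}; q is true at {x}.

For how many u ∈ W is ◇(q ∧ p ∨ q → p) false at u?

2

s: successors {w, z}; q ∧ p ∨ q → p there: w:T, z:T. ✓
t: no successors, so ◇(q ∧ p ∨ q → p) fails. ✗
v: successors {z}; q ∧ p ∨ q → p there: z:T. ✓
w: no successors, so ◇(q ∧ p ∨ q → p) fails. ✗
x: successors {t, w}; q ∧ p ∨ q → p there: t:T, w:T. ✓
z: successors {t}; q ∧ p ∨ q → p there: t:T. ✓
Satisfying worlds: {s, v, x, z}.
So ◇(q ∧ p ∨ q → p) fails at the other 2 worlds.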